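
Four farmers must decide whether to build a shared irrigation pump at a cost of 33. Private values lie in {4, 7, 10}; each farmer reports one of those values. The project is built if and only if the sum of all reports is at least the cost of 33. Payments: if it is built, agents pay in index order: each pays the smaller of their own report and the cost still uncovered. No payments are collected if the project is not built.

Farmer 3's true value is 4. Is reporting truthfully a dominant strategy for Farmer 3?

Check each profile of the others' reports and compare truth against every alternative report.
Others report (7, 10, 10): truth gives 0, best alternative gives -3.
Others report (10, 7, 10): truth gives 0, best alternative gives -3.
Others report (10, 10, 7): truth gives 0, best alternative gives -3.
Others report (10, 10, 10): truth gives 0, best alternative gives -3.
Others report (4, 4, 4): truth gives 0, best alternative gives 0.
Others report (4, 4, 7): truth gives 0, best alternative gives 0.
(Remaining 21 profiles checked similarly; truth is weakly best in each.)
In every case the truthful report is at least as good as any alternative, so it is a dominant strategy.

Yes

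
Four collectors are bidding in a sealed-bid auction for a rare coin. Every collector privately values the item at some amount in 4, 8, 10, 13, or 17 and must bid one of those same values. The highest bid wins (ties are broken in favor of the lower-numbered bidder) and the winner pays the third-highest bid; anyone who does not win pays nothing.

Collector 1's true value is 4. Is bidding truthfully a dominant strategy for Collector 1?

Check each profile of the others' bids and compare truth against every alternative bid.
Others bid (4, 8, 8): truth gives 0, best alternative gives -4.
Others bid (8, 4, 8): truth gives 0, best alternative gives -4.
Others bid (8, 8, 4): truth gives 0, best alternative gives -4.
Others bid (8, 8, 8): truth gives 0, best alternative gives -4.
Others bid (4, 4, 4): truth gives 0, best alternative gives 0.
Others bid (4, 4, 8): truth gives 0, best alternative gives 0.
(Remaining 119 profiles checked similarly; truth is weakly best in each.)
In every case the truthful bid is at least as good as any alternative, so it is a dominant strategy.

Yes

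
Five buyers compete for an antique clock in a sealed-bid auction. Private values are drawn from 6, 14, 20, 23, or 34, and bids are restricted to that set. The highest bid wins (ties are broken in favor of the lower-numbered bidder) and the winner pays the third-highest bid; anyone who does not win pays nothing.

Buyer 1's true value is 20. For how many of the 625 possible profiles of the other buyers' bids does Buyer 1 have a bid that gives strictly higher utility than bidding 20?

Others bid (6, 6, 6, 23): truth gives 0; bid 23 gives 14 > 0. Violating.
Others bid (6, 6, 6, 34): truth gives 0; bid 34 gives 14 > 0. Violating.
Others bid (6, 6, 14, 23): truth gives 0; bid 23 gives 6 > 0. Violating.
Others bid (6, 6, 14, 34): truth gives 0; bid 34 gives 6 > 0. Violating.
Others bid (6, 6, 6, 6): truth gives 14; no alternative beats it.
Others bid (6, 6, 6, 14): truth gives 14; no alternative beats it.
(Checking all 625 profiles: 64 have a profitable deviation, 561 do not.)

64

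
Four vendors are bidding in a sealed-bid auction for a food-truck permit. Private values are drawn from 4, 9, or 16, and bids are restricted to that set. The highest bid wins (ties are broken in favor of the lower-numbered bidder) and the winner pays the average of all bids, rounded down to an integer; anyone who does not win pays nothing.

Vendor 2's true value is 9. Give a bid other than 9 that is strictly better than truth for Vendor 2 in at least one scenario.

16

Suppose Vendor 1 bids 9, Vendor 3 bids 4 and Vendor 4 bids 4.
Bid 9: loses, pays 0, utility 0.
Bid 16: wins, pays 8, utility 9 - 8 = 1.
So bidding 16 beats truth here (1 > 0).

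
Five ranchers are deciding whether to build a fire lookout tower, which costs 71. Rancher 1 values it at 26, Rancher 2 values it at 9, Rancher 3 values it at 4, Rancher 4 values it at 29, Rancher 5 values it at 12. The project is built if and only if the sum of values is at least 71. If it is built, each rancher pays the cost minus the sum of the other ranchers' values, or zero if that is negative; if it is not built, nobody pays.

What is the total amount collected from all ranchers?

Total value 80 ≥ cost 71, so it is built.
Rancher 1: others sum to 54; max(0, 71 - 54) = 17.
Rancher 2: others sum to 71; max(0, 71 - 71) = 0.
Rancher 3: others sum to 76; max(0, 71 - 76) = 0.
Rancher 4: others sum to 51; max(0, 71 - 51) = 20.
Rancher 5: others sum to 68; max(0, 71 - 68) = 3.
Total collected = 17 + 0 + 0 + 20 + 3 = 40.

40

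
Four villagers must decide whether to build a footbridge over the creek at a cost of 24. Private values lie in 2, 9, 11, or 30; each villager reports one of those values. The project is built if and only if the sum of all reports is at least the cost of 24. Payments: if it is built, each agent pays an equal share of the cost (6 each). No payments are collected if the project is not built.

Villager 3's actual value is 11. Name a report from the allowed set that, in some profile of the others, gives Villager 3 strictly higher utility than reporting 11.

30

Suppose Villager 1 reports 2, Villager 2 reports 2 and Villager 4 reports 2.
Report 11: project not built, utility 0.
Report 30: project built, pays 6, utility 11 - 6 = 5.
So reporting 30 beats truth here (5 > 0).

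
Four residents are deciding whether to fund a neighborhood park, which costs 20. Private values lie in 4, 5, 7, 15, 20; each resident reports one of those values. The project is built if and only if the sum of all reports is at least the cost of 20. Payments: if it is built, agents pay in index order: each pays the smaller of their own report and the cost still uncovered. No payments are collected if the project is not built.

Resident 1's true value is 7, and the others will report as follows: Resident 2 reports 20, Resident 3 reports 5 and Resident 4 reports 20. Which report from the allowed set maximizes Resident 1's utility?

4

Report 4: project built, pays 4, utility 7 - 4 = 3.
Report 5: project built, pays 5, utility 7 - 5 = 2.
Report 7: project built, pays 7, utility 7 - 7 = 0.
Report 15: project built, pays 15, utility 7 - 15 = -8.
Report 20: project built, pays 20, utility 7 - 20 = -13.
The best choice is 4 with utility 3.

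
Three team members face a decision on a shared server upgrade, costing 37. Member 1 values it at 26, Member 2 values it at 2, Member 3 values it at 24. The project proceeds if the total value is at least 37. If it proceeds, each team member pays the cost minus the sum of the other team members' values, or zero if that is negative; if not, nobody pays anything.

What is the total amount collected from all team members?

Total value 52 ≥ cost 37, so it is built.
Member 1: others sum to 26; max(0, 37 - 26) = 11.
Member 2: others sum to 50; max(0, 37 - 50) = 0.
Member 3: others sum to 28; max(0, 37 - 28) = 9.
Total collected = 11 + 0 + 9 = 20.

20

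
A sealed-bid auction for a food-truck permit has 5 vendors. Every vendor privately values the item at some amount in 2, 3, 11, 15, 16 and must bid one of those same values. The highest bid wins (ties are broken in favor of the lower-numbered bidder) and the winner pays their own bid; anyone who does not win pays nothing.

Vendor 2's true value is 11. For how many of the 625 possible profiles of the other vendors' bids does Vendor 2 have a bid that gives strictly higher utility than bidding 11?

8

Others bid (2, 2, 2, 2): truth gives 0; bid 3 gives 8 > 0. Violating.
Others bid (2, 2, 2, 3): truth gives 0; bid 3 gives 8 > 0. Violating.
Others bid (2, 2, 3, 2): truth gives 0; bid 3 gives 8 > 0. Violating.
Others bid (2, 2, 3, 3): truth gives 0; bid 3 gives 8 > 0. Violating.
Others bid (2, 2, 2, 11): truth gives 0; no alternative beats it.
Others bid (2, 2, 2, 15): truth gives 0; no alternative beats it.
(Checking all 625 profiles: 8 have a profitable deviation, 617 do not.)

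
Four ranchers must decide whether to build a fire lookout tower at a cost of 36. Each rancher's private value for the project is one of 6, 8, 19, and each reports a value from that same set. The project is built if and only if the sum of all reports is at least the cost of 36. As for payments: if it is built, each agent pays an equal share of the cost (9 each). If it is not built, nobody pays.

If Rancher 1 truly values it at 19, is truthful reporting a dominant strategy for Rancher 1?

Check each profile of the others' reports and compare truth against every alternative report.
Others report (6, 6, 6): truth gives 10, best alternative gives 0.
Others report (6, 6, 8): truth gives 10, best alternative gives 0.
Others report (6, 8, 6): truth gives 10, best alternative gives 0.
Others report (6, 8, 8): truth gives 10, best alternative gives 0.
Others report (8, 6, 6): truth gives 10, best alternative gives 0.
Others report (8, 6, 8): truth gives 10, best alternative gives 0.
(Remaining 21 profiles checked similarly; truth is weakly best in each.)
In every case the truthful report is at least as good as any alternative, so it is a dominant strategy.

Yes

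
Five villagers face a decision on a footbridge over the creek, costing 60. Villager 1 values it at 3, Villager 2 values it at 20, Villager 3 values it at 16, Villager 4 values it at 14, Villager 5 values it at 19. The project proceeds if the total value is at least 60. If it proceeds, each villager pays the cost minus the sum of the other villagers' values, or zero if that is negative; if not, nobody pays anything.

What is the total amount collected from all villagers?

Total value 72 ≥ cost 60, so it is built.
Villager 1: others sum to 69; max(0, 60 - 69) = 0.
Villager 2: others sum to 52; max(0, 60 - 52) = 8.
Villager 3: others sum to 56; max(0, 60 - 56) = 4.
Villager 4: others sum to 58; max(0, 60 - 58) = 2.
Villager 5: others sum to 53; max(0, 60 - 53) = 7.
Total collected = 0 + 8 + 4 + 2 + 7 = 21.

21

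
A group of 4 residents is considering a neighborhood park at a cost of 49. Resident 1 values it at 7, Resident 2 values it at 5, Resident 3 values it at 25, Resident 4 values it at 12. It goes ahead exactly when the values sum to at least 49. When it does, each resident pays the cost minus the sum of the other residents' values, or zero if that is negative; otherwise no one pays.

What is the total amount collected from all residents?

Total value 49 ≥ cost 49, so it is built.
Resident 1: others sum to 42; max(0, 49 - 42) = 7.
Resident 2: others sum to 44; max(0, 49 - 44) = 5.
Resident 3: others sum to 24; max(0, 49 - 24) = 25.
Resident 4: others sum to 37; max(0, 49 - 37) = 12.
Total collected = 7 + 5 + 25 + 12 = 49.

49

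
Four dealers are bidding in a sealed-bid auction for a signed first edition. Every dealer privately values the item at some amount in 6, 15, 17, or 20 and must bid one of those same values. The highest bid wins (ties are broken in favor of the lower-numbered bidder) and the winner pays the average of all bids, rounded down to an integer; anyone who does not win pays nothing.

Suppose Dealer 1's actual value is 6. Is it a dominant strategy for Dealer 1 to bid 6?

Check each profile of the others' bids and compare truth against every alternative bid.
Others bid (15, 15, 15): truth gives 0, best alternative gives -9.
Others bid (6, 15, 15): truth gives 0, best alternative gives -6.
Others bid (15, 6, 15): truth gives 0, best alternative gives -6.
Others bid (15, 15, 6): truth gives 0, best alternative gives -6.
Others bid (6, 6, 15): truth gives 0, best alternative gives -4.
Others bid (6, 15, 6): truth gives 0, best alternative gives -4.
(Remaining 58 profiles checked similarly; truth is weakly best in each.)
In every case the truthful bid is at least as good as any alternative, so it is a dominant strategy.

Yes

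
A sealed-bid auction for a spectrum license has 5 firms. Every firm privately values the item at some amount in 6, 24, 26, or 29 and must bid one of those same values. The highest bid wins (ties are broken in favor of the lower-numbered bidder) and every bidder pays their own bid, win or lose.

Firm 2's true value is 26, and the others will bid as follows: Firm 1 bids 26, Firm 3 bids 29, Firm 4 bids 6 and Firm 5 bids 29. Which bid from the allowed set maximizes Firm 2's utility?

29

Bid 6: loses but pays 6, utility -6.
Bid 24: loses but pays 24, utility -24.
Bid 26: loses but pays 26, utility -26.
Bid 29: wins, pays 29, utility 26 - 29 = -3.
The best choice is 29 with utility -3.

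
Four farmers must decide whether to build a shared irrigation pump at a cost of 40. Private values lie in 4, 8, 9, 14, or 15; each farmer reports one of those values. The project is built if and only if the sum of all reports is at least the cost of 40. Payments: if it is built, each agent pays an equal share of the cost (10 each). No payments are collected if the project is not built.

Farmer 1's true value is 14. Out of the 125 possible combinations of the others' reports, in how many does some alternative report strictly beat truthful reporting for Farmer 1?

3

Others report (8, 8, 9): truth gives 0; report 15 gives 4 > 0. Violating.
Others report (8, 9, 8): truth gives 0; report 15 gives 4 > 0. Violating.
Others report (9, 8, 8): truth gives 0; report 15 gives 4 > 0. Violating.
Others report (4, 4, 4): truth gives 0; no alternative beats it.
Others report (4, 4, 8): truth gives 0; no alternative beats it.
(Checking all 125 profiles: 3 have a profitable deviation, 122 do not.)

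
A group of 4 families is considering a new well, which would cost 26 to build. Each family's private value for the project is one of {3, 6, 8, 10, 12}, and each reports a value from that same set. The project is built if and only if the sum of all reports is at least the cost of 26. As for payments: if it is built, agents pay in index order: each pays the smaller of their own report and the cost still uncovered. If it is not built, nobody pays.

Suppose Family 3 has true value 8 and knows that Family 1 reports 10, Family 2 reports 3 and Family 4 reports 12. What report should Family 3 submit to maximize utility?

Report 3: project built, pays 3, utility 8 - 3 = 5.
Report 6: project built, pays 6, utility 8 - 6 = 2.
Report 8: project built, pays 8, utility 8 - 8 = 0.
Report 10: project built, pays 10, utility 8 - 10 = -2.
Report 12: project built, pays 12, utility 8 - 12 = -4.
The best choice is 3 with utility 5.

3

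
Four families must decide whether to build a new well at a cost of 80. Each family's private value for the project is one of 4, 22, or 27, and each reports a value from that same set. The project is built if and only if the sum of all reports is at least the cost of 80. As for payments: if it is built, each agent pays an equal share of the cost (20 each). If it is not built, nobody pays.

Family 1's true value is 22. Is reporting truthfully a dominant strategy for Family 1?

Consider the case where Family 2 reports 4, Family 3 reports 22 and Family 4 reports 27.
Truthful report 22: project not built, utility 0.
Report 27 instead: project built, pays 20, utility 22 - 20 = 2.
Since 2 > 0, reporting 27 is strictly better here, so truthful reporting is not dominant.

No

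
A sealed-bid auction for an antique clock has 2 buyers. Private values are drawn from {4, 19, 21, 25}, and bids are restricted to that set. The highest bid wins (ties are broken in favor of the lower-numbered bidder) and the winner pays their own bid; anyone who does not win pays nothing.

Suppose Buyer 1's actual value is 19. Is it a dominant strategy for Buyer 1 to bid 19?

No

Consider the case where Buyer 2 bids 4.
Truthful bid 19: wins, pays 19, utility 19 - 19 = 0.
Bid 4 instead: wins, pays 4, utility 19 - 4 = 15.
Since 15 > 0, bidding 4 is strictly better here, so truthful bidding is not dominant.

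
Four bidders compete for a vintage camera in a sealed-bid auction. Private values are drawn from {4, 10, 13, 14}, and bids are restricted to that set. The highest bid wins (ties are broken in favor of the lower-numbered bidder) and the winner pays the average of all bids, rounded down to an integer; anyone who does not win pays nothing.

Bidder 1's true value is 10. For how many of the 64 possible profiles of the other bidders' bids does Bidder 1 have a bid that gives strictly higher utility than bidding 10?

Others bid (4, 4, 4): truth gives 5; bid 4 gives 6 > 5. Violating.
Others bid (4, 4, 13): truth gives 0; bid 13 gives 2 > 0. Violating.
Others bid (4, 4, 14): truth gives 0; bid 14 gives 1 > 0. Violating.
Others bid (4, 13, 4): truth gives 0; bid 13 gives 2 > 0. Violating.
Others bid (4, 4, 10): truth gives 3; no alternative beats it.
Others bid (4, 10, 4): truth gives 3; no alternative beats it.
(Checking all 64 profiles: 7 have a profitable deviation, 57 do not.)

7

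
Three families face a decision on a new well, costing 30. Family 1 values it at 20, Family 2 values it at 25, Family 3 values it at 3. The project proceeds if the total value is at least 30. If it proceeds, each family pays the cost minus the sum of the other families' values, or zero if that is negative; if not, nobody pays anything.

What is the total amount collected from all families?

9

Total value 48 ≥ cost 30, so it is built.
Family 1: others sum to 28; max(0, 30 - 28) = 2.
Family 2: others sum to 23; max(0, 30 - 23) = 7.
Family 3: others sum to 45; max(0, 30 - 45) = 0.
Total collected = 2 + 7 + 0 = 9.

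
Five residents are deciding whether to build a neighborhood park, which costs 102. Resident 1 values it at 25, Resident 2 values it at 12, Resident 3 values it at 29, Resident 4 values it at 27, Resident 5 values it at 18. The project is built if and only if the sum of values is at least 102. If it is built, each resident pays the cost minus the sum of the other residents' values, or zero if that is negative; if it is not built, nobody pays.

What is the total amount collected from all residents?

Total value 111 ≥ cost 102, so it is built.
Resident 1: others sum to 86; max(0, 102 - 86) = 16.
Resident 2: others sum to 99; max(0, 102 - 99) = 3.
Resident 3: others sum to 82; max(0, 102 - 82) = 20.
Resident 4: others sum to 84; max(0, 102 - 84) = 18.
Resident 5: others sum to 93; max(0, 102 - 93) = 9.
Total collected = 16 + 3 + 20 + 18 + 9 = 66.

66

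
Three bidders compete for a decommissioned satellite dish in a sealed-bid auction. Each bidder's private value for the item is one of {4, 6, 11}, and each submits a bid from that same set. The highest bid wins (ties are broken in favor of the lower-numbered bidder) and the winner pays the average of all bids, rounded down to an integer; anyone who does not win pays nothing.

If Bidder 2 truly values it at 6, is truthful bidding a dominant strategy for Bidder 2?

Check each profile of the others' bids and compare truth against every alternative bid.
Others bid (4, 4): truth gives 2, best alternative gives 0.
Others bid (4, 6): truth gives 1, best alternative gives 0.
Others bid (4, 11): truth gives 0, best alternative gives 0.
Others bid (6, 4): truth gives 0, best alternative gives 0.
Others bid (6, 6): truth gives 0, best alternative gives 0.
Others bid (6, 11): truth gives 0, best alternative gives 0.
(Remaining 3 profiles checked similarly; truth is weakly best in each.)
In every case the truthful bid is at least as good as any alternative, so it is a dominant strategy.

Yes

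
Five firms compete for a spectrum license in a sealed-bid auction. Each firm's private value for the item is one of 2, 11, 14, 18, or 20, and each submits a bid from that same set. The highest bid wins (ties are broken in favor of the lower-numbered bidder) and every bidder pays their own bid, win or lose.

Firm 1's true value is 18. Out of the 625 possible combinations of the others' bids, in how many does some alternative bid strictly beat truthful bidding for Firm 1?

450

Others bid (2, 2, 2, 2): truth gives 0; bid 2 gives 16 > 0. Violating.
Others bid (2, 2, 2, 11): truth gives 0; bid 11 gives 7 > 0. Violating.
Others bid (2, 2, 2, 14): truth gives 0; bid 14 gives 4 > 0. Violating.
Others bid (2, 2, 2, 20): truth gives -18; bid 2 gives -2 > -18. Violating.
Others bid (2, 2, 2, 18): truth gives 0; no alternative beats it.
Others bid (2, 2, 11, 18): truth gives 0; no alternative beats it.
(Checking all 625 profiles: 450 have a profitable deviation, 175 do not.)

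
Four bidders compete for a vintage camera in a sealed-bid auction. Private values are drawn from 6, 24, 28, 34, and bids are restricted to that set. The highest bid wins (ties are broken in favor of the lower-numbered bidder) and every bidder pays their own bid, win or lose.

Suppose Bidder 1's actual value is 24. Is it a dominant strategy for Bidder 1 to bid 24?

No

Consider the case where Bidder 2 bids 6, Bidder 3 bids 6 and Bidder 4 bids 6.
Truthful bid 24: wins, pays 24, utility 24 - 24 = 0.
Bid 6 instead: wins, pays 6, utility 24 - 6 = 18.
Since 18 > 0, bidding 6 is strictly better here, so truthful bidding is not dominant.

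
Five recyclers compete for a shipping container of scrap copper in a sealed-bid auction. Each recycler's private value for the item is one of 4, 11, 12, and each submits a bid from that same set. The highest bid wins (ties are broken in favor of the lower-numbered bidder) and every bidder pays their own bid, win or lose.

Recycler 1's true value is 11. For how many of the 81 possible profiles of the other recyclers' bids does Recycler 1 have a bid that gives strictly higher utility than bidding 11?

Others bid (4, 4, 4, 4): truth gives 0; bid 4 gives 7 > 0. Violating.
Others bid (4, 4, 4, 12): truth gives -11; bid 12 gives -1 > -11. Violating.
Others bid (4, 4, 11, 12): truth gives -11; bid 12 gives -1 > -11. Violating.
Others bid (4, 4, 12, 4): truth gives -11; bid 12 gives -1 > -11. Violating.
Others bid (4, 4, 4, 11): truth gives 0; no alternative beats it.
Others bid (4, 4, 11, 4): truth gives 0; no alternative beats it.
(Checking all 81 profiles: 66 have a profitable deviation, 15 do not.)

66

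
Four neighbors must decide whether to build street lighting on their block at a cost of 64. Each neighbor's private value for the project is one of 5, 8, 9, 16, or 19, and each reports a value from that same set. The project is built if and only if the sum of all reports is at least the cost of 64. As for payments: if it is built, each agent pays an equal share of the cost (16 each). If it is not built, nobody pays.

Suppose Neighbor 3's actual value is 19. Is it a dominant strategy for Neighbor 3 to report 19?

Yes

Check each profile of the others' reports and compare truth against every alternative report.
Others report (8, 19, 19): truth gives 3, best alternative gives 0.
Others report (9, 19, 19): truth gives 3, best alternative gives 0.
Others report (19, 8, 19): truth gives 3, best alternative gives 0.
Others report (19, 9, 19): truth gives 3, best alternative gives 0.
Others report (19, 19, 8): truth gives 3, best alternative gives 0.
Others report (19, 19, 9): truth gives 3, best alternative gives 0.
(Remaining 119 profiles checked similarly; truth is weakly best in each.)
In every case the truthful report is at least as good as any alternative, so it is a dominant strategy.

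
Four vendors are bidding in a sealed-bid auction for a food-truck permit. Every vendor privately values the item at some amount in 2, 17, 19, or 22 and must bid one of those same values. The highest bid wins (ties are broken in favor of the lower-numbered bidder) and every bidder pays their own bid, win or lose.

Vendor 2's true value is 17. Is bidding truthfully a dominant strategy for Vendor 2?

No

Consider the case where Vendor 1 bids 2, Vendor 3 bids 2 and Vendor 4 bids 19.
Truthful bid 17: loses but pays 17, utility -17.
Bid 2 instead: loses but pays 2, utility -2.
Since -2 > -17, bidding 2 is strictly better here, so truthful bidding is not dominant.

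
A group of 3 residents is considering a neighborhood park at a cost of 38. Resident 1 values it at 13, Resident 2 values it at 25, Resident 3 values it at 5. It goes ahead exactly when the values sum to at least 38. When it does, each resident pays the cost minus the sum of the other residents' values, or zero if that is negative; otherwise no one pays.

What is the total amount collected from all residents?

Total value 43 ≥ cost 38, so it is built.
Resident 1: others sum to 30; max(0, 38 - 30) = 8.
Resident 2: others sum to 18; max(0, 38 - 18) = 20.
Resident 3: others sum to 38; max(0, 38 - 38) = 0.
Total collected = 8 + 20 + 0 = 28.

28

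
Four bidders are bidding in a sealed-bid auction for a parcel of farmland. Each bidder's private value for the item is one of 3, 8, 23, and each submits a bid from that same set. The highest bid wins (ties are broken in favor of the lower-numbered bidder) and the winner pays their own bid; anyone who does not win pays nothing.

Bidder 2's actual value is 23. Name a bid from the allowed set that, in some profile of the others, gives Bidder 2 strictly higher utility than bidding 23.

Suppose Bidder 1 bids 3, Bidder 3 bids 3 and Bidder 4 bids 3.
Bid 23: wins, pays 23, utility 23 - 23 = 0.
Bid 8: wins, pays 8, utility 23 - 8 = 15.
So bidding 8 beats truth here (15 > 0).

8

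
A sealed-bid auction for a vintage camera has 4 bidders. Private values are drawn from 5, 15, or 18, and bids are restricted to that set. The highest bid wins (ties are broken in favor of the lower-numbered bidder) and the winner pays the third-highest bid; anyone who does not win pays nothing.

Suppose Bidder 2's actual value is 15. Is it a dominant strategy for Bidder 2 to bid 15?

No

Consider the case where Bidder 1 bids 5, Bidder 3 bids 5 and Bidder 4 bids 18.
Truthful bid 15: loses, pays 0, utility 0.
Bid 18 instead: wins, pays 5, utility 15 - 5 = 10.
Since 10 > 0, bidding 18 is strictly better here, so truthful bidding is not dominant.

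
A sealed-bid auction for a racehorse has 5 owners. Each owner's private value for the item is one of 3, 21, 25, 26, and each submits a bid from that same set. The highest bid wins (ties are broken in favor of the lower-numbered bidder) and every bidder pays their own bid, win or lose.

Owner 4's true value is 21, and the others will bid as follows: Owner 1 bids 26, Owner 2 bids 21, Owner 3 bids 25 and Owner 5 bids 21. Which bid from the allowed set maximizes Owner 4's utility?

3

Bid 3: loses but pays 3, utility -3.
Bid 21: loses but pays 21, utility -21.
Bid 25: loses but pays 25, utility -25.
Bid 26: loses but pays 26, utility -26.
The best choice is 3 with utility -3.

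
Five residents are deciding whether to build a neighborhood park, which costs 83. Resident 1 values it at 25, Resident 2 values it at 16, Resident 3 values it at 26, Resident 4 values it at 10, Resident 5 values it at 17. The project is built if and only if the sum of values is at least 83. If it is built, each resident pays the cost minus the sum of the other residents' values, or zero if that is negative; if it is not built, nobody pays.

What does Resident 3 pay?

Total value 94 ≥ cost 83, so the project is built.
The other residents' values sum to 68.
Cost minus that sum is 83 - 68 = 15.

15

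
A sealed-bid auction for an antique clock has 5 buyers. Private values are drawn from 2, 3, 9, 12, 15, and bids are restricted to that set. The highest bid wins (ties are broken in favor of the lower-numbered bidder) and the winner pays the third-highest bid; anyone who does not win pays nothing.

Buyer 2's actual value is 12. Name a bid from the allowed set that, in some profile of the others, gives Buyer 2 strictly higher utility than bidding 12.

Suppose Buyer 1 bids 2, Buyer 3 bids 2, Buyer 4 bids 2 and Buyer 5 bids 15.
Bid 12: loses, pays 0, utility 0.
Bid 15: wins, pays 2, utility 12 - 2 = 10.
So bidding 15 beats truth here (10 > 0).

15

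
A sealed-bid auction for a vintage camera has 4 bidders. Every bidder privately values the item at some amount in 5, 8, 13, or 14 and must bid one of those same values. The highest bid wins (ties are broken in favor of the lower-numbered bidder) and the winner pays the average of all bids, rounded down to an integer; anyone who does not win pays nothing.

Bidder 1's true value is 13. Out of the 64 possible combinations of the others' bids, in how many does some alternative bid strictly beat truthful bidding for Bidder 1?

Others bid (5, 5, 5): truth gives 6; bid 5 gives 8 > 6. Violating.
Others bid (5, 5, 8): truth gives 6; bid 8 gives 7 > 6. Violating.
Others bid (5, 5, 14): truth gives 0; bid 14 gives 4 > 0. Violating.
Others bid (5, 8, 5): truth gives 6; bid 8 gives 7 > 6. Violating.
Others bid (5, 5, 13): truth gives 4; no alternative beats it.
Others bid (5, 8, 13): truth gives 4; no alternative beats it.
(Checking all 64 profiles: 38 have a profitable deviation, 26 do not.)

38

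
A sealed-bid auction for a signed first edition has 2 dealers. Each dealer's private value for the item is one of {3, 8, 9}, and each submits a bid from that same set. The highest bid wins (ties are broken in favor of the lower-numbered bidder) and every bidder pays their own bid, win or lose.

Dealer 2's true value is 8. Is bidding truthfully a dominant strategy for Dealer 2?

No

Consider the case where Dealer 1 bids 8.
Truthful bid 8: loses but pays 8, utility -8.
Bid 3 instead: loses but pays 3, utility -3.
Since -3 > -8, bidding 3 is strictly better here, so truthful bidding is not dominant.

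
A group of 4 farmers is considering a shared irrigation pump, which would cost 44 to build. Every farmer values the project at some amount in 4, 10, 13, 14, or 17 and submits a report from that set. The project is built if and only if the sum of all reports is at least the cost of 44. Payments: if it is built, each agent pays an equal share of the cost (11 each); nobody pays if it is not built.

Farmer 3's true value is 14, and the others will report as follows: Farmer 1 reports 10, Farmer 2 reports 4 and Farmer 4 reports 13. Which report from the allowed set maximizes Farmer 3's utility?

17

Report 4: project not built, utility 0.
Report 10: project not built, utility 0.
Report 13: project not built, utility 0.
Report 14: project not built, utility 0.
Report 17: project built, pays 11, utility 14 - 11 = 3.
The best choice is 17 with utility 3.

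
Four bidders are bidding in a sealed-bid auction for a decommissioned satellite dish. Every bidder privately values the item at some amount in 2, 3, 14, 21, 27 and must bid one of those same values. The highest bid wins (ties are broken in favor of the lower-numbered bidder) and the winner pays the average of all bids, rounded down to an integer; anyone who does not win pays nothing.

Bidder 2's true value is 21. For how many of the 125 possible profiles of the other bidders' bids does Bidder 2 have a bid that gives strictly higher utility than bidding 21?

Others bid (2, 2, 2): truth gives 15; bid 3 gives 19 > 15. Violating.
Others bid (2, 2, 3): truth gives 14; bid 3 gives 19 > 14. Violating.
Others bid (2, 2, 14): truth gives 12; bid 14 gives 13 > 12. Violating.
Others bid (2, 2, 27): truth gives 0; bid 27 gives 7 > 0. Violating.
Others bid (2, 2, 21): truth gives 10; no alternative beats it.
Others bid (2, 3, 21): truth gives 10; no alternative beats it.
(Checking all 125 profiles: 60 have a profitable deviation, 65 do not.)

60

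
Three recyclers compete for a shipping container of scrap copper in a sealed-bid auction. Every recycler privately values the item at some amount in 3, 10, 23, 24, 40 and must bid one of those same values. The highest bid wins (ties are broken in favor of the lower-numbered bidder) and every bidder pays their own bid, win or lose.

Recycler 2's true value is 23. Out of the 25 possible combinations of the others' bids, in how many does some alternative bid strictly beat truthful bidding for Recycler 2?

21

Others bid (3, 3): truth gives 0; bid 10 gives 13 > 0. Violating.
Others bid (3, 10): truth gives 0; bid 10 gives 13 > 0. Violating.
Others bid (3, 24): truth gives -23; bid 24 gives -1 > -23. Violating.
Others bid (3, 40): truth gives -23; bid 3 gives -3 > -23. Violating.
Others bid (3, 23): truth gives 0; no alternative beats it.
Others bid (10, 3): truth gives 0; no alternative beats it.
(Checking all 25 profiles: 21 have a profitable deviation, 4 do not.)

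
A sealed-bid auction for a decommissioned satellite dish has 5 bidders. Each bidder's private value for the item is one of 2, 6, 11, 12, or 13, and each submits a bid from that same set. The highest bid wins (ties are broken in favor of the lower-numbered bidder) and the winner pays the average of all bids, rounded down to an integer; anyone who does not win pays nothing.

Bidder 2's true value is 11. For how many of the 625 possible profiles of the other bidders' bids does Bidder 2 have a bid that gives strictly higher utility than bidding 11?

Others bid (2, 2, 2, 2): truth gives 8; bid 6 gives 9 > 8. Violating.
Others bid (2, 2, 2, 6): truth gives 7; bid 6 gives 8 > 7. Violating.
Others bid (2, 2, 2, 12): truth gives 0; bid 12 gives 5 > 0. Violating.
Others bid (2, 2, 2, 13): truth gives 0; bid 13 gives 5 > 0. Violating.
Others bid (2, 2, 2, 11): truth gives 6; no alternative beats it.
Others bid (2, 2, 6, 11): truth gives 5; no alternative beats it.
(Checking all 625 profiles: 357 have a profitable deviation, 268 do not.)

357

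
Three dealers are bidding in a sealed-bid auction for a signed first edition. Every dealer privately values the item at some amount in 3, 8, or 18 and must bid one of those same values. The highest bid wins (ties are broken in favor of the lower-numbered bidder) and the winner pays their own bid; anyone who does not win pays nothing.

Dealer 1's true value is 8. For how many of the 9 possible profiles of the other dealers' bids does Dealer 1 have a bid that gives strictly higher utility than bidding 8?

1

Others bid (3, 3): truth gives 0; bid 3 gives 5 > 0. Violating.
Others bid (3, 8): truth gives 0; no alternative beats it.
Others bid (3, 18): truth gives 0; no alternative beats it.
(Checking all 9 profiles: 1 has a profitable deviation, 8 do not.)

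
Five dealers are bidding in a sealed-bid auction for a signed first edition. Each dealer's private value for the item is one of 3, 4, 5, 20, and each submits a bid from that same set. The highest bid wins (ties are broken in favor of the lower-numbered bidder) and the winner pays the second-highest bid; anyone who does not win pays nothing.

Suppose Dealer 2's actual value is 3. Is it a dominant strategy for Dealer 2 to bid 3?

Yes

Check each profile of the others' bids and compare truth against every alternative bid.
Others bid (3, 3, 3, 4): truth gives 0, best alternative gives -1.
Others bid (3, 3, 4, 3): truth gives 0, best alternative gives -1.
Others bid (3, 3, 4, 4): truth gives 0, best alternative gives -1.
Others bid (3, 4, 3, 3): truth gives 0, best alternative gives -1.
Others bid (3, 4, 3, 4): truth gives 0, best alternative gives -1.
Others bid (3, 4, 4, 3): truth gives 0, best alternative gives -1.
(Remaining 250 profiles checked similarly; truth is weakly best in each.)
In every case the truthful bid is at least as good as any alternative, so it is a dominant strategy.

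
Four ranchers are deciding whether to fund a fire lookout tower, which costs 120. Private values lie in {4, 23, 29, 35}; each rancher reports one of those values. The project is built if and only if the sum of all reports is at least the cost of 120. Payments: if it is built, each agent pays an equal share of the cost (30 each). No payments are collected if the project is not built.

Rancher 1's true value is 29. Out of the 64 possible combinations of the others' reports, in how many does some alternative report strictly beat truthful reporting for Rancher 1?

Others report (23, 35, 35): truth gives -1; report 4 gives 0 > -1. Violating.
Others report (29, 29, 35): truth gives -1; report 4 gives 0 > -1. Violating.
Others report (29, 35, 29): truth gives -1; report 4 gives 0 > -1. Violating.
Others report (29, 35, 35): truth gives -1; report 4 gives 0 > -1. Violating.
Others report (4, 4, 4): truth gives 0; no alternative beats it.
Others report (4, 4, 23): truth gives 0; no alternative beats it.
(Checking all 64 profiles: 10 have a profitable deviation, 54 do not.)

10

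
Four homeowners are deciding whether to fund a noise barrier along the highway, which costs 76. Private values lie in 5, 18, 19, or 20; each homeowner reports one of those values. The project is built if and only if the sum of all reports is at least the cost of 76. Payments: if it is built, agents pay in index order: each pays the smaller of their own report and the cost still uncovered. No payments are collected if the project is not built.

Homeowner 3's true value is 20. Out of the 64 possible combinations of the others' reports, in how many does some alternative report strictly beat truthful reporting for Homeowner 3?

17

Others report (18, 19, 20): truth gives 0; report 19 gives 1 > 0. Violating.
Others report (18, 20, 19): truth gives 0; report 19 gives 1 > 0. Violating.
Others report (18, 20, 20): truth gives 0; report 18 gives 2 > 0. Violating.
Others report (19, 18, 20): truth gives 0; report 19 gives 1 > 0. Violating.
Others report (5, 5, 5): truth gives 0; no alternative beats it.
Others report (5, 5, 18): truth gives 0; no alternative beats it.
(Checking all 64 profiles: 17 have a profitable deviation, 47 do not.)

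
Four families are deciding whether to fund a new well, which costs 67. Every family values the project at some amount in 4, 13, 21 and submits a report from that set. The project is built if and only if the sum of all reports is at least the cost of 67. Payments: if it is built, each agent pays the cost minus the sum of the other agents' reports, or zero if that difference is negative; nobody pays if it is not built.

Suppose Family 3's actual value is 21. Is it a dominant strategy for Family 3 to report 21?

Check each profile of the others' reports and compare truth against every alternative report.
Others report (13, 13, 21): truth gives 1, best alternative gives 0.
Others report (13, 21, 13): truth gives 1, best alternative gives 0.
Others report (21, 13, 13): truth gives 1, best alternative gives 0.
Others report (21, 21, 21): truth gives 17, best alternative gives 17.
Others report (13, 21, 21): truth gives 9, best alternative gives 9.
Others report (21, 13, 21): truth gives 9, best alternative gives 9.
(Remaining 21 profiles checked similarly; truth is weakly best in each.)
In every case the truthful report is at least as good as any alternative, so it is a dominant strategy.

Yes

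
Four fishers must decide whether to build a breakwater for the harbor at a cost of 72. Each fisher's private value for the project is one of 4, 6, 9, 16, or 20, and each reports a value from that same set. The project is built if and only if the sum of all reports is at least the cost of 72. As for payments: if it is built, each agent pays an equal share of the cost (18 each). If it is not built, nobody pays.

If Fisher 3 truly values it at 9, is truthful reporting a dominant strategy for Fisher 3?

Check each profile of the others' reports and compare truth against every alternative report.
Others report (4, 4, 4): truth gives 0, best alternative gives 0.
Others report (4, 4, 6): truth gives 0, best alternative gives 0.
Others report (4, 4, 9): truth gives 0, best alternative gives 0.
Others report (4, 4, 16): truth gives 0, best alternative gives 0.
Others report (4, 4, 20): truth gives 0, best alternative gives 0.
Others report (4, 6, 4): truth gives 0, best alternative gives 0.
(Remaining 119 profiles checked similarly; truth is weakly best in each.)
In every case the truthful report is at least as good as any alternative, so it is a dominant strategy.

Yes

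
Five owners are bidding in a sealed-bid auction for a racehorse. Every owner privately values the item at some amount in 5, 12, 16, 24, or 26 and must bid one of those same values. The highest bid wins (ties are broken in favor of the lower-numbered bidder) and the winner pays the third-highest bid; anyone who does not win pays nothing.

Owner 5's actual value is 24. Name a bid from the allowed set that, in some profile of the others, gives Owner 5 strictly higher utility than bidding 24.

Suppose Owner 1 bids 5, Owner 2 bids 5, Owner 3 bids 5 and Owner 4 bids 24.
Bid 24: loses, pays 0, utility 0.
Bid 26: wins, pays 5, utility 24 - 5 = 19.
So bidding 26 beats truth here (19 > 0).

26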